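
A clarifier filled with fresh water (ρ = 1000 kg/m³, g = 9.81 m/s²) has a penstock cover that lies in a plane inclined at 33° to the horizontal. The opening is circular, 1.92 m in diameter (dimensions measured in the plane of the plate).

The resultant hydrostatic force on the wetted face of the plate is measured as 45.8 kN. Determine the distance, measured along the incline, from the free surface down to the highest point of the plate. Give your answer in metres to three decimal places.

γ = ρg = 1000 × 9.81 = 9810 N/m³ = 9.81 kN/m³.
A = π(0.96)² = 2.89529 m².
From F = γ·h_c·A, the centroid depth is h_c = 45.8/(9.81 × 2.89529) = 1.61252 m.
Let θ = 33° be the plate's angle to the horizontal; measure y along the incline from where the plane meets the free surface. Vertical depth h = y·sinθ with sinθ = 0.544639.
Along the incline, y_c = h_c/sinθ = 1.61252/0.544639 = 2.96071 m.
The centroid is at the centre, 0.96 m below the top of the plate, so the highest point sits at y_top = 2.96071 − 0.96 = 2.00071 m along the incline.

y_top ≈ 2.001 m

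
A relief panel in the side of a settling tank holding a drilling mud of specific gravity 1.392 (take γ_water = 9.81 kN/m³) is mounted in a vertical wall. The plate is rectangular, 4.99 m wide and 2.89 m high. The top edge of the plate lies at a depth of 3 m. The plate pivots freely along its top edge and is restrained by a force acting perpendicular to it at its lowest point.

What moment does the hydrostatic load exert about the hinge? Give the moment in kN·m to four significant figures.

γ = 1.392 × 9.81 = 13.65552 kN/m³.
The centroid lies 2.89/2 = 1.445 m below the top edge, so the centroid depth is h_c = 3 + 1.445 = 4.445 m.
A = 4.99 × 2.89 = 14.4211 m².
Resultant F = γ·h_c·A = 13.65552 × 4.445 × 14.4211 = 875.343 kN.
I_c = b·h³/12 = 4.99 × 2.89³/12 = 10.0372 m⁴.
Centre of pressure: y_p = y_c + I_c/(y_c·A) = 4.445 + 10.0372/(4.445 × 14.4211) = 4.445 + 0.156582 = 4.60158 m along the plane.
The resultant acts 1.445 + 0.156582 = 1.60158 m (along the plate) below the hinge at the top edge, so the moment about the hinge is M = F × 1.60158 = 875.343 × 1.60158 = 1401.93 kN·m.

M ≈ 1402 kN·m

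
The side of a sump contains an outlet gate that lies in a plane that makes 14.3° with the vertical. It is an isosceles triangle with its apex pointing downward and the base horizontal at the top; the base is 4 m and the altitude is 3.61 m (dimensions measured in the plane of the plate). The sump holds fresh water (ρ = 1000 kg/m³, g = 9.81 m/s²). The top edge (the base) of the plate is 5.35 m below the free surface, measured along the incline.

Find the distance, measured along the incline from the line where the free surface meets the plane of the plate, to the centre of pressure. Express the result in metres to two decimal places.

γ = ρg = 1000 × 9.81 = 9810 N/m³ = 9.81 kN/m³.
The plate makes 14.3° with the vertical, i.e. θ = 90° − 14.3° = 75.7° to the horizontal. Measuring y along the incline from the free-surface line, vertical depth h = y·sinθ with sinθ = 0.969016.
With the apex down, the centroid sits h/3 = 3.61/3 = 1.20333 m below the base (the top edge), so y_c = 5.35 + 1.20333 = 6.55333 m and h_c = 6.55333 × 0.969016 = 6.35028 m.
A = ½ × 4 × 3.61 = 7.22 m².
Resultant F = γ·h_c·A = 9.81 × 6.35028 × 7.22 = 449.779 kN.
I_c = b·h³/36 = 4 × 3.61³/36 = 5.22732 m⁴.
Centre of pressure: y_p = y_c + I_c/(y_c·A) = 6.55333 + 5.22732/(6.55333 × 7.22) = 6.55333 + 0.110479 = 6.66381 m along the plane.

y_p = 6.66 m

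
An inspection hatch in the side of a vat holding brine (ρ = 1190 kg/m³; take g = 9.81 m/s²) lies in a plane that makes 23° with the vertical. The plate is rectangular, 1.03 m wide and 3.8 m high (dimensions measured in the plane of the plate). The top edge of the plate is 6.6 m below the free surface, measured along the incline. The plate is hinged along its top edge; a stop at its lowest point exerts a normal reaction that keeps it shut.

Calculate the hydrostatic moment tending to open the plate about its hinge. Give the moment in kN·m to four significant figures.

M ≈ 729.9 kN·m

γ = ρg = 1190 × 9.81 / 1000 = 11.6739 kN/m³.
The plate makes 23° with the vertical, i.e. θ = 90° − 23° = 67° to the horizontal. Measuring y along the incline from the free-surface line, vertical depth h = y·sinθ with sinθ = 0.920505.
The centroid lies 3.8/2 = 1.9 m below the top edge, so y_c = 6.6 + 1.9 = 8.5 m and h_c = 8.5 × 0.920505 = 7.82429 m.
A = 1.03 × 3.8 = 3.914 m².
Resultant F = γ·h_c·A = 11.6739 × 7.82429 × 3.914 = 357.505 kN.
I_c = b·h³/12 = 1.03 × 3.8³/12 = 4.70985 m⁴.
Centre of pressure: y_p = y_c + I_c/(y_c·A) = 8.5 + 4.70985/(8.5 × 3.914) = 8.5 + 0.141569 = 8.64157 m along the plane.
The resultant acts 1.9 + 0.141569 = 2.04157 m (along the plate) below the hinge at the top edge, so the moment about the hinge is M = F × 2.04157 = 357.505 × 2.04157 = 729.871 kN·m.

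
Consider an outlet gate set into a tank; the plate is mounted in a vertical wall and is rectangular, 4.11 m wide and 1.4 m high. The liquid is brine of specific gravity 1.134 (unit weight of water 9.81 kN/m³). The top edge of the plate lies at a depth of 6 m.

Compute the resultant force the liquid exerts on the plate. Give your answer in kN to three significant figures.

γ = 1.134 × 9.81 = 11.12454 kN/m³.
The centroid lies 1.4/2 = 0.7 m below the top edge, so the centroid depth is h_c = 6 + 0.7 = 6.7 m.
A = 4.11 × 1.4 = 5.754 m².
Resultant F = γ·h_c·A = 11.12454 × 6.7 × 5.754 = 428.871 kN.

F ≈ 429 kN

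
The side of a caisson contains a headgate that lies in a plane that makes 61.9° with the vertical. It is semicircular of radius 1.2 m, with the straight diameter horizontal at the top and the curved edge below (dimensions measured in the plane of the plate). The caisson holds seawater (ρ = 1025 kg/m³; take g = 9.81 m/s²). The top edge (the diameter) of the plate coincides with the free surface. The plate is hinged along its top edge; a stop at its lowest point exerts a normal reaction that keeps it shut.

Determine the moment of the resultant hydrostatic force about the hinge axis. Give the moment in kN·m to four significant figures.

M ≈ 3.857 kN·m

γ = ρg = 1025 × 9.81 / 1000 = 10.05525 kN/m³.
The plate makes 61.9° with the vertical, i.e. θ = 90° − 61.9° = 28.1° to the horizontal. Measuring y along the incline from the free-surface line, vertical depth h = y·sinθ with sinθ = 0.471012.
The centroid of a semicircle lies 4r/(3π) = 0.509296 m from the diameter, here below the top edge, so y_c = 0.509296 m and h_c = 0.509296 × 0.471012 = 0.239885 m.
A = πr²/2 = π × 1.2²/2 = 2.26195 m².
Resultant F = γ·h_c·A = 10.05525 × 0.239885 × 2.26195 = 5.45606 kN.
I_c = (π/8 − 8/(9π))·r⁴ = 0.109757 × 1.2⁴ = 0.227592 m⁴.
Centre of pressure: y_p = y_c + I_c/(y_c·A) = 0.509296 + 0.227592/(0.509296 × 2.26195) = 0.509296 + 0.197562 = 0.706858 m along the plane.
The resultant acts 0.509296 + 0.197562 = 0.706858 m (along the plate) below the hinge at the top edge, so the moment about the hinge is M = F × 0.706858 = 5.45606 × 0.706858 = 3.85666 kN·m.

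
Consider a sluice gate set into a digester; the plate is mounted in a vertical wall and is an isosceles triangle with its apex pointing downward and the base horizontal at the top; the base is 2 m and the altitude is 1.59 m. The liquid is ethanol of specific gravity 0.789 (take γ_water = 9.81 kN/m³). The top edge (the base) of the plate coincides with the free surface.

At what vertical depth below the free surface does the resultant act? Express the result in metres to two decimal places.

γ = 0.789 × 9.81 = 7.74009 kN/m³.
With the apex down, the centroid sits h/3 = 1.59/3 = 0.53 m below the base (the top edge), so the centroid depth is h_c = 0.53 m.
A = ½ × 2 × 1.59 = 1.59 m².
Resultant F = γ·h_c·A = 7.74009 × 0.53 × 1.59 = 6.52257 kN.
I_c = b·h³/36 = 2 × 1.59³/36 = 0.223316 m⁴.
Centre of pressure: y_p = y_c + I_c/(y_c·A) = 0.53 + 0.223316/(0.53 × 1.59) = 0.53 + 0.265001 = 0.795001 m along the plane.

h_p = 0.80 m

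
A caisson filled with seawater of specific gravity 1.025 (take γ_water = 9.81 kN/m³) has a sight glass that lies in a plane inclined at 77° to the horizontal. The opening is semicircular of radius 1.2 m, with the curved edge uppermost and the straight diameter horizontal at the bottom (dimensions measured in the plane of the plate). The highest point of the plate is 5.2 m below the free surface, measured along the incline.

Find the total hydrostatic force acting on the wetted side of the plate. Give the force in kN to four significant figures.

γ = 1.025 × 9.81 = 10.05525 kN/m³.
Let θ = 77° be the plate's angle to the horizontal; measure y along the incline from where the plane meets the free surface. Vertical depth h = y·sinθ with sinθ = 0.974370.
The centroid lies 4r/(3π) = 0.509296 m above the diameter, so r − 4r/(3π) = 1.2 − 0.509296 = 0.690704 m below the topmost point, so y_c = 5.2 + 0.690704 = 5.8907 m and h_c = 5.8907 × 0.974370 = 5.73972 m.
A = πr²/2 = π × 1.2²/2 = 2.26195 m².
Resultant F = γ·h_c·A = 10.05525 × 5.73972 × 2.26195 = 130.547 kN.

F ≈ 130.5 kN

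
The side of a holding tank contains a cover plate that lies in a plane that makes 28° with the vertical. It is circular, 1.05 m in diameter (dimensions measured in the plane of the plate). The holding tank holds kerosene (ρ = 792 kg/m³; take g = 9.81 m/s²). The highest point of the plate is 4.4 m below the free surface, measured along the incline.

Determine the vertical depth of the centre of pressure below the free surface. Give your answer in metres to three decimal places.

γ = ρg = 792 × 9.81 / 1000 = 7.76952 kN/m³.
The plate makes 28° with the vertical, i.e. θ = 90° − 28° = 62° to the horizontal. Measuring y along the incline from the free-surface line, vertical depth h = y·sinθ with sinθ = 0.882948.
The centroid is at the centre, 0.525 m below the top of the plate, so y_c = 4.4 + 0.525 = 4.925 m and h_c = 4.925 × 0.882948 = 4.34852 m.
A = π(0.525)² = 0.865901 m².
Resultant F = γ·h_c·A = 7.76952 × 4.34852 × 0.865901 = 29.2553 kN.
I_c = πr⁴/4 = π × 0.525⁴/4 = 0.059666 m⁴.
Centre of pressure: y_p = y_c + I_c/(y_c·A) = 4.925 + 0.059666/(4.925 × 0.865901) = 4.925 + 0.0139911 = 4.93899 m along the plane.
Vertically, h_p = y_p·sinθ = 4.93899 × 0.882948 = 4.36087 m.

h_p = 4.361 m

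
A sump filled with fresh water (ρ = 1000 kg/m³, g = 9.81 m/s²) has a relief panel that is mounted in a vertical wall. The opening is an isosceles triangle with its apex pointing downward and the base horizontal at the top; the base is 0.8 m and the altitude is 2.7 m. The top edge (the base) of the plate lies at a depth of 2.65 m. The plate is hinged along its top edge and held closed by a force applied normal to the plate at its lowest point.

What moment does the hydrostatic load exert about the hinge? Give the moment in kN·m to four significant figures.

M ≈ 38.14 kN·m

γ = ρg = 1000 × 9.81 = 9810 N/m³ = 9.81 kN/m³.
With the apex down, the centroid sits h/3 = 2.7/3 = 0.9 m below the base (the top edge), so the centroid depth is h_c = 2.65 + 0.9 = 3.55 m.
A = ½ × 0.8 × 2.7 = 1.08 m².
Resultant F = γ·h_c·A = 9.81 × 3.55 × 1.08 = 37.6115 kN.
I_c = b·h³/36 = 0.8 × 2.7³/36 = 0.4374 m⁴.
Centre of pressure: y_p = y_c + I_c/(y_c·A) = 3.55 + 0.4374/(3.55 × 1.08) = 3.55 + 0.114085 = 3.66409 m along the plane.
The resultant acts 0.9 + 0.114085 = 1.01409 m (along the plate) below the hinge at the top edge, so the moment about the hinge is M = F × 1.01409 = 37.6115 × 1.01409 = 38.1414 kN·m.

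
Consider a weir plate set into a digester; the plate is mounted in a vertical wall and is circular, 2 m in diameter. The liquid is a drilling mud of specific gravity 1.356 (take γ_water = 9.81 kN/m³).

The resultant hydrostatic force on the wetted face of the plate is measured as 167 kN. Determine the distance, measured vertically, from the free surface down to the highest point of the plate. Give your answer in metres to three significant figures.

γ = 1.356 × 9.81 = 13.30236 kN/m³.
A = π(1)² = 3.14159 m².
From F = γ·h_c·A, the centroid depth is h_c = 167/(13.30236 × 3.14159) = 3.99612 m.
The centroid is at the centre, 1 m below the top of the plate, so the highest point sits at h_top = 3.99612 − 1 = 2.99612 m below the surface.

d_top ≈ 3.00 m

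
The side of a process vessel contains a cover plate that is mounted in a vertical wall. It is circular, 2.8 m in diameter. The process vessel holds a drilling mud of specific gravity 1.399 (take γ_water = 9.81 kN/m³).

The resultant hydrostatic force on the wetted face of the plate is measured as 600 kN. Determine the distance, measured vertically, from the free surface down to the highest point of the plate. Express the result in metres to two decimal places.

γ = 1.399 × 9.81 = 13.72419 kN/m³.
A = π(1.4)² = 6.15752 m².
From F = γ·h_c·A, the centroid depth is h_c = 600/(13.72419 × 6.15752) = 7.10001 m.
The centroid is at the centre, 1.4 m below the top of the plate, so the highest point sits at h_top = 7.10001 − 1.4 = 5.70001 m below the surface.

d_top ≈ 5.70 m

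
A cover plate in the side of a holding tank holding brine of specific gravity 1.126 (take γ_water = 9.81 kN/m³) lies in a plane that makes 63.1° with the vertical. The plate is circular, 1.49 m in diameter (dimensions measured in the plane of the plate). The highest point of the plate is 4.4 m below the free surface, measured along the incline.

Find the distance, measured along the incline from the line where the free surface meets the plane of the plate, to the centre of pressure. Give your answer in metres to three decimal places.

γ = 1.126 × 9.81 = 11.04606 kN/m³.
The plate makes 63.1° with the vertical, i.e. θ = 90° − 63.1° = 26.9° to the horizontal. Measuring y along the incline from the free-surface line, vertical depth h = y·sinθ with sinθ = 0.452435.
The centroid is at the centre, 0.745 m below the top of the plate, so y_c = 4.4 + 0.745 = 5.145 m and h_c = 5.145 × 0.452435 = 2.32778 m.
A = π(0.745)² = 1.74366 m².
Resultant F = γ·h_c·A = 11.04606 × 2.32778 × 1.74366 = 44.8344 kN.
I_c = πr⁴/4 = π × 0.745⁴/4 = 0.241944 m⁴.
Centre of pressure: y_p = y_c + I_c/(y_c·A) = 5.145 + 0.241944/(5.145 × 1.74366) = 5.145 + 0.0269692 = 5.17197 m along the plane.

y_p = 5.172 m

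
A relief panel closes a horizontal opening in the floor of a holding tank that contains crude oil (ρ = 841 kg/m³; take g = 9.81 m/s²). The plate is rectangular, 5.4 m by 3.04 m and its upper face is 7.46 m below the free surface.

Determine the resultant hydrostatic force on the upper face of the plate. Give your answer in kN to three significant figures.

γ = ρg = 841 × 9.81 / 1000 = 8.25021 kN/m³.
The plate is horizontal, so pressure is uniform at p = γ·h = 8.25021 × 7.46 = 61.5466 kN/m².
A = 5.4 × 3.04 = 16.416 m².
F = p·A = 61.5466 × 16.416 = 1010.35 kN.

F ≈ 1010 kN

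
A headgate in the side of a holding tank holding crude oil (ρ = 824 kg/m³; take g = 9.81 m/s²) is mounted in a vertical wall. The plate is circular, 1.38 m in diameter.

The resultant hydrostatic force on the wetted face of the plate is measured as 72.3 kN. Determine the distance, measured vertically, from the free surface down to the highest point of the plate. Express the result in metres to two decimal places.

d_top ≈ 5.29 m

γ = ρg = 824 × 9.81 / 1000 = 8.08344 kN/m³.
A = π(0.69)² = 1.49571 m².
From F = γ·h_c·A, the centroid depth is h_c = 72.3/(8.08344 × 1.49571) = 5.97991 m.
The centroid is at the centre, 0.69 m below the top of the plate, so the highest point sits at h_top = 5.97991 − 0.69 = 5.28991 m below the surface.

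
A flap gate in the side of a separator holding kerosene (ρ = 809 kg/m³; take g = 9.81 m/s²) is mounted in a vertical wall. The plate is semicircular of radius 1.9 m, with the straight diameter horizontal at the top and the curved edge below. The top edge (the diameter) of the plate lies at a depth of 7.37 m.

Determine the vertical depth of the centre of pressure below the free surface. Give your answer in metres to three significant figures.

h_p = 8.21 m

γ = ρg = 809 × 9.81 / 1000 = 7.93629 kN/m³.
The centroid of a semicircle lies 4r/(3π) = 0.806385 m from the diameter, here below the top edge, so the centroid depth is h_c = 7.37 + 0.806385 = 8.17638 m.
A = πr²/2 = π × 1.9²/2 = 5.67057 m².
Resultant F = γ·h_c·A = 7.93629 × 8.17638 × 5.67057 = 367.964 kN.
I_c = (π/8 − 8/(9π))·r⁴ = 0.109757 × 1.9⁴ = 1.43036 m⁴.
Centre of pressure: y_p = y_c + I_c/(y_c·A) = 8.17638 + 1.43036/(8.17638 × 5.67057) = 8.17638 + 0.0308502 = 8.20723 m along the plane.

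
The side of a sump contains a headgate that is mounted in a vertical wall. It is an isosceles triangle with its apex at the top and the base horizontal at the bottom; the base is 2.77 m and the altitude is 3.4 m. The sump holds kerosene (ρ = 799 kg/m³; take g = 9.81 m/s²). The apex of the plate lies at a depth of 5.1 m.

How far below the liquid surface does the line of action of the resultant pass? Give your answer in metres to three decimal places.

γ = ρg = 799 × 9.81 / 1000 = 7.83819 kN/m³.
With the apex up, the centroid sits 2h/3 = 2 × 3.4/3 = 2.26667 m below the apex, so the centroid depth is h_c = 5.1 + 2.26667 = 7.36667 m.
A = ½ × 2.77 × 3.4 = 4.709 m².
Resultant F = γ·h_c·A = 7.83819 × 7.36667 × 4.709 = 271.904 kN.
I_c = b·h³/36 = 2.77 × 3.4³/36 = 3.02422 m⁴.
Centre of pressure: y_p = y_c + I_c/(y_c·A) = 7.36667 + 3.02422/(7.36667 × 4.709) = 7.36667 + 0.0871793 = 7.45385 m along the plane.

h_p = 7.454 m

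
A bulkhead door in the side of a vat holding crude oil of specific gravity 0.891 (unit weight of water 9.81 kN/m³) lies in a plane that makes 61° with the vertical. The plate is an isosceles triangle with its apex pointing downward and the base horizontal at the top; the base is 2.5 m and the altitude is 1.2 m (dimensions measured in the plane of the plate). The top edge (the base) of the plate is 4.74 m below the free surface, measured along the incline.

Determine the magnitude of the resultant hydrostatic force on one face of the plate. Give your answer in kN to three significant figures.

F ≈ 32.7 kN

γ = 0.891 × 9.81 = 8.74071 kN/m³.
The plate makes 61° with the vertical, i.e. θ = 90° − 61° = 29° to the horizontal. Measuring y along the incline from the free-surface line, vertical depth h = y·sinθ with sinθ = 0.484810.
With the apex down, the centroid sits h/3 = 1.2/3 = 0.4 m below the base (the top edge), so y_c = 4.74 + 0.4 = 5.14 m and h_c = 5.14 × 0.484810 = 2.49192 m.
A = ½ × 2.5 × 1.2 = 1.5 m².
Resultant F = γ·h_c·A = 8.74071 × 2.49192 × 1.5 = 32.6717 kN.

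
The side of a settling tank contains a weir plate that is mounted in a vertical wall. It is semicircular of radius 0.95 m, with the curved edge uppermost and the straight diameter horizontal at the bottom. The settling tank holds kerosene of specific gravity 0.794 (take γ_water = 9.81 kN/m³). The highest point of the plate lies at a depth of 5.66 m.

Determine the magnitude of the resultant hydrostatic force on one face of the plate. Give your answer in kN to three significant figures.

F ≈ 68.5 kN

γ = 0.794 × 9.81 = 7.78914 kN/m³.
The centroid lies 4r/(3π) = 0.403193 m above the diameter, so r − 4r/(3π) = 0.95 − 0.403193 = 0.546807 m below the topmost point, so the centroid depth is h_c = 5.66 + 0.546807 = 6.20681 m.
A = πr²/2 = π × 0.95²/2 = 1.41764 m².
Resultant F = γ·h_c·A = 7.78914 × 6.20681 × 1.41764 = 68.5368 kN.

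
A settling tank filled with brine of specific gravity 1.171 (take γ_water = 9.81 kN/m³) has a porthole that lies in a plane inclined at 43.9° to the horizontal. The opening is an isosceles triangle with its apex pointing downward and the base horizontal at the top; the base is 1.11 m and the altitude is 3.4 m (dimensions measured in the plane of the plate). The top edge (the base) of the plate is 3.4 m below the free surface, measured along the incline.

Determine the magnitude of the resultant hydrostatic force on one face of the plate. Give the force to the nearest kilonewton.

F ≈ 68 kN

γ = 1.171 × 9.81 = 11.48751 kN/m³.
Let θ = 43.9° be the plate's angle to the horizontal; measure y along the incline from where the plane meets the free surface. Vertical depth h = y·sinθ with sinθ = 0.693402.
With the apex down, the centroid sits h/3 = 3.4/3 = 1.13333 m below the base (the top edge), so y_c = 3.4 + 1.13333 = 4.53333 m and h_c = 4.53333 × 0.693402 = 3.14342 m.
A = ½ × 1.11 × 3.4 = 1.887 m².
Resultant F = γ·h_c·A = 11.48751 × 3.14342 × 1.887 = 68.1397 kN.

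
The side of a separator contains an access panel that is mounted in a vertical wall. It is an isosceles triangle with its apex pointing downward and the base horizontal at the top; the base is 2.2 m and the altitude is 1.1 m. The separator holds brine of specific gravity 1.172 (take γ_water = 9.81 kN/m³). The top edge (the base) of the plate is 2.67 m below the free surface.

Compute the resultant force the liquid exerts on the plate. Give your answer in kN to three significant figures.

F ≈ 42.2 kN

γ = 1.172 × 9.81 = 11.49732 kN/m³.
With the apex down, the centroid sits h/3 = 1.1/3 = 0.366667 m below the base (the top edge), so the centroid depth is h_c = 2.67 + 0.366667 = 3.03667 m.
A = ½ × 2.2 × 1.1 = 1.21 m².
Resultant F = γ·h_c·A = 11.49732 × 3.03667 × 1.21 = 42.2454 kN.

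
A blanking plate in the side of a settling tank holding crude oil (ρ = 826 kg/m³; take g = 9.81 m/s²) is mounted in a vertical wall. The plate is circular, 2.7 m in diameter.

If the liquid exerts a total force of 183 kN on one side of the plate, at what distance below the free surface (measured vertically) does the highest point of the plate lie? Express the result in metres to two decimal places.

γ = ρg = 826 × 9.81 / 1000 = 8.10306 kN/m³.
A = π(1.35)² = 5.72555 m².
From F = γ·h_c·A, the centroid depth is h_c = 183/(8.10306 × 5.72555) = 3.94444 m.
The centroid is at the centre, 1.35 m below the top of the plate, so the highest point sits at h_top = 3.94444 − 1.35 = 2.59444 m below the surface.

d_top ≈ 2.59 m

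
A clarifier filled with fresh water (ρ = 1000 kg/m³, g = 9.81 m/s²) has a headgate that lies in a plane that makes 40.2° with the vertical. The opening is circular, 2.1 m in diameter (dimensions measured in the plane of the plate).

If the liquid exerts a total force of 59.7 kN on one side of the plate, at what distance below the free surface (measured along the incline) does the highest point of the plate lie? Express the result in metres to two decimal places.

y_top ≈ 1.25 m

γ = ρg = 1000 × 9.81 = 9810 N/m³ = 9.81 kN/m³.
A = π(1.05)² = 3.46361 m².
From F = γ·h_c·A, the centroid depth is h_c = 59.7/(9.81 × 3.46361) = 1.75702 m.
The plate makes 40.2° with the vertical, i.e. θ = 90° − 40.2° = 49.8° to the horizontal. Measuring y along the incline from the free-surface line, vertical depth h = y·sinθ with sinθ = 0.763796.
Along the incline, y_c = h_c/sinθ = 1.75702/0.763796 = 2.30038 m.
The centroid is at the centre, 1.05 m below the top of the plate, so the highest point sits at y_top = 2.30038 − 1.05 = 1.25038 m along the incline.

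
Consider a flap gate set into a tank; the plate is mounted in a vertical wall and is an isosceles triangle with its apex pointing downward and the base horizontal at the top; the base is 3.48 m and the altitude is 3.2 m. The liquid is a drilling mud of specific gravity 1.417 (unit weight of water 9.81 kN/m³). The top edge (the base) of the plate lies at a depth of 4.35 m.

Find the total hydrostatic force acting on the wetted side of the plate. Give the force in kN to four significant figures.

F ≈ 419.2 kN

γ = 1.417 × 9.81 = 13.90077 kN/m³.
With the apex down, the centroid sits h/3 = 3.2/3 = 1.06667 m below the base (the top edge), so the centroid depth is h_c = 4.35 + 1.06667 = 5.41667 m.
A = ½ × 3.48 × 3.2 = 5.568 m².
Resultant F = γ·h_c·A = 13.90077 × 5.41667 × 5.568 = 419.247 kN.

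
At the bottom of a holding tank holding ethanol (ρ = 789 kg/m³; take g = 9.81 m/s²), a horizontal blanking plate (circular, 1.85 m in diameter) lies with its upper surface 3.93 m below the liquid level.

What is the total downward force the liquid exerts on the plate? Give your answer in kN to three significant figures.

γ = ρg = 789 × 9.81 / 1000 = 7.74009 kN/m³.
The plate is horizontal, so pressure is uniform at p = γ·h = 7.74009 × 3.93 = 30.4186 kN/m².
A = π(0.925)² = 2.68803 m².
F = p·A = 30.4186 × 2.68803 = 81.7661 kN.

F ≈ 81.8 kN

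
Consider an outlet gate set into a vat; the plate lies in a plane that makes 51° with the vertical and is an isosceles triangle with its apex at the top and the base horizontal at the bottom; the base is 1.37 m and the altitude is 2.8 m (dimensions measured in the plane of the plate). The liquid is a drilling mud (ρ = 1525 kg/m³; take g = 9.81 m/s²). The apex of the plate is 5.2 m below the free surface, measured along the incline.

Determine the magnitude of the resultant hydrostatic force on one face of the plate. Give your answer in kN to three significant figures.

γ = ρg = 1525 × 9.81 / 1000 = 14.96025 kN/m³.
The plate makes 51° with the vertical, i.e. θ = 90° − 51° = 39° to the horizontal. Measuring y along the incline from the free-surface line, vertical depth h = y·sinθ with sinθ = 0.629320.
With the apex up, the centroid sits 2h/3 = 2 × 2.8/3 = 1.86667 m below the apex, so y_c = 5.2 + 1.86667 = 7.06667 m and h_c = 7.06667 × 0.629320 = 4.4472 m.
A = ½ × 1.37 × 2.8 = 1.918 m².
Resultant F = γ·h_c·A = 14.96025 × 4.4472 × 1.918 = 127.607 kN.

F ≈ 128 kN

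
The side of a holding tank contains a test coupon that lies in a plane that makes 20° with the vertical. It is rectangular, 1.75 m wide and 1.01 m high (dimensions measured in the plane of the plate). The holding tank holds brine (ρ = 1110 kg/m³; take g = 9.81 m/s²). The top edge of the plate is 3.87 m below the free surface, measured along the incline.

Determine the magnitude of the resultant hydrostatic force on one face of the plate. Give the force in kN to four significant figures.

F ≈ 79.13 kN

γ = ρg = 1110 × 9.81 / 1000 = 10.8891 kN/m³.
The plate makes 20° with the vertical, i.e. θ = 90° − 20° = 70° to the horizontal. Measuring y along the incline from the free-surface line, vertical depth h = y·sinθ with sinθ = 0.939693.
The centroid lies 1.01/2 = 0.505 m below the top edge, so y_c = 3.87 + 0.505 = 4.375 m and h_c = 4.375 × 0.939693 = 4.11116 m.
A = 1.75 × 1.01 = 1.7675 m².
Resultant F = γ·h_c·A = 10.8891 × 4.11116 × 1.7675 = 79.1254 kN.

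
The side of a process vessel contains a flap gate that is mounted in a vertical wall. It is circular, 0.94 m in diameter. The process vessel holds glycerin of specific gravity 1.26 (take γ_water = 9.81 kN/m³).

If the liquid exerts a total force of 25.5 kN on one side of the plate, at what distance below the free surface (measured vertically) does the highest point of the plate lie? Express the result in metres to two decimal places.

d_top ≈ 2.50 m

γ = 1.26 × 9.81 = 12.3606 kN/m³.
A = π(0.47)² = 0.693978 m².
From F = γ·h_c·A, the centroid depth is h_c = 25.5/(12.3606 × 0.693978) = 2.97273 m.
The centroid is at the centre, 0.47 m below the top of the plate, so the highest point sits at h_top = 2.97273 − 0.47 = 2.50273 m below the surface.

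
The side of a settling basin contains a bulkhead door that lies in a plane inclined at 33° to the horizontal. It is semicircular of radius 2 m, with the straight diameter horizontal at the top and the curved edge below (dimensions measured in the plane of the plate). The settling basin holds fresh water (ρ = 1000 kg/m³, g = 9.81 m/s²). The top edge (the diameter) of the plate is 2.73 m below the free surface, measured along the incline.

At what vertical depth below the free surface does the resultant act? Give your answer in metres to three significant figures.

γ = ρg = 1000 × 9.81 = 9810 N/m³ = 9.81 kN/m³.
Let θ = 33° be the plate's angle to the horizontal; measure y along the incline from where the plane meets the free surface. Vertical depth h = y·sinθ with sinθ = 0.544639.
The centroid of a semicircle lies 4r/(3π) = 0.848826 m from the diameter, here below the top edge, so y_c = 2.73 + 0.848826 = 3.57883 m and h_c = 3.57883 × 0.544639 = 1.94917 m.
A = πr²/2 = π × 2²/2 = 6.28319 m².
Resultant F = γ·h_c·A = 9.81 × 1.94917 × 6.28319 = 120.143 kN.
I_c = (π/8 − 8/(9π))·r⁴ = 0.109757 × 2⁴ = 1.75611 m⁴.
Centre of pressure: y_p = y_c + I_c/(y_c·A) = 3.57883 + 1.75611/(3.57883 × 6.28319) = 3.57883 + 0.0780963 = 3.65693 m along the plane.
Vertically, h_p = y_p·sinθ = 3.65693 × 0.544639 = 1.99171 m.

h_p = 1.99 m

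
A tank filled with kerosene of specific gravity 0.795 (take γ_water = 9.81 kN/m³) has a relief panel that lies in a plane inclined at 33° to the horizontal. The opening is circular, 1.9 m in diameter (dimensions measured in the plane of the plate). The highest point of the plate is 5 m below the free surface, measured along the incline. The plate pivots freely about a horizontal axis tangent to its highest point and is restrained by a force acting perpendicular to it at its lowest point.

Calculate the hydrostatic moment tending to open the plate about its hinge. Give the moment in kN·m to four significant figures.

γ = 0.795 × 9.81 = 7.79895 kN/m³.
Let θ = 33° be the plate's angle to the horizontal; measure y along the incline from where the plane meets the free surface. Vertical depth h = y·sinθ with sinθ = 0.544639.
The centroid is at the centre, 0.95 m below the top of the plate, so y_c = 5 + 0.95 = 5.95 m and h_c = 5.95 × 0.544639 = 3.2406 m.
A = π(0.95)² = 2.83529 m².
Resultant F = γ·h_c·A = 7.79895 × 3.2406 × 2.83529 = 71.6571 kN.
I_c = πr⁴/4 = π × 0.95⁴/4 = 0.639712 m⁴.
Centre of pressure: y_p = y_c + I_c/(y_c·A) = 5.95 + 0.639712/(5.95 × 2.83529) = 5.95 + 0.0379201 = 5.98792 m along the plane.
The resultant acts 0.95 + 0.0379201 = 0.98792 m (along the plate) below the hinge at the top edge, so the moment about the hinge is M = F × 0.98792 = 71.6571 × 0.98792 = 70.7915 kN·m.

M ≈ 70.79 kN·m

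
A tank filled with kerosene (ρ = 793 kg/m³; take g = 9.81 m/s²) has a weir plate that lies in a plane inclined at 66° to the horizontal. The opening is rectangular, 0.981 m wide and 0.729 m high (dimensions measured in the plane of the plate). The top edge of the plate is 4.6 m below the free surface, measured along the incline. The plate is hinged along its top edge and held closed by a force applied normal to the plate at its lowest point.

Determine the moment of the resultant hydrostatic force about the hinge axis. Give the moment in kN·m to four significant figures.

M ≈ 9.422 kN·m

γ = ρg = 793 × 9.81 / 1000 = 7.77933 kN/m³.
Let θ = 66° be the plate's angle to the horizontal; measure y along the incline from where the plane meets the free surface. Vertical depth h = y·sinθ with sinθ = 0.913545.
The centroid lies 0.729/2 = 0.3645 m below the top edge, so y_c = 4.6 + 0.3645 = 4.9645 m and h_c = 4.9645 × 0.913545 = 4.53529 m.
A = 0.981 × 0.729 = 0.715149 m².
Resultant F = γ·h_c·A = 7.77933 × 4.53529 × 0.715149 = 25.2315 kN.
I_c = b·h³/12 = 0.981 × 0.729³/12 = 0.0316716 m⁴.
Centre of pressure: y_p = y_c + I_c/(y_c·A) = 4.9645 + 0.0316716/(4.9645 × 0.715149) = 4.9645 + 0.00892068 = 4.97342 m along the plane.
The resultant acts 0.3645 + 0.00892068 = 0.373421 m (along the plate) below the hinge at the top edge, so the moment about the hinge is M = F × 0.373421 = 25.2315 × 0.373421 = 9.42197 kN·m.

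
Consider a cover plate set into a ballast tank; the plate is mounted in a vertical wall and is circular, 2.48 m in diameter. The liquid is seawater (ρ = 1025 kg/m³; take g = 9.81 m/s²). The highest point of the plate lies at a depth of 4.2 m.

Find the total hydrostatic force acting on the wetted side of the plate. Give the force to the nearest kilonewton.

F ≈ 264 kN

γ = ρg = 1025 × 9.81 / 1000 = 10.05525 kN/m³.
The centroid is at the centre, 1.24 m below the top of the plate, so the centroid depth is h_c = 4.2 + 1.24 = 5.44 m.
A = π(1.24)² = 4.83051 m².
Resultant F = γ·h_c·A = 10.05525 × 5.44 × 4.83051 = 264.232 kN.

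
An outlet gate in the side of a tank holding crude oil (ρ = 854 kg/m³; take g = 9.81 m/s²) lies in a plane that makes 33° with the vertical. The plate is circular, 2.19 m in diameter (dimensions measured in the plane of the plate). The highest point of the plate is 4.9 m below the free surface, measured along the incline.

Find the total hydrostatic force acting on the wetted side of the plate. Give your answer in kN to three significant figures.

γ = ρg = 854 × 9.81 / 1000 = 8.37774 kN/m³.
The plate makes 33° with the vertical, i.e. θ = 90° − 33° = 57° to the horizontal. Measuring y along the incline from the free-surface line, vertical depth h = y·sinθ with sinθ = 0.838671.
The centroid is at the centre, 1.095 m below the top of the plate, so y_c = 4.9 + 1.095 = 5.995 m and h_c = 5.995 × 0.838671 = 5.02783 m.
A = π(1.095)² = 3.76685 m².
Resultant F = γ·h_c·A = 8.37774 × 5.02783 × 3.76685 = 158.667 kN.

F ≈ 159 kN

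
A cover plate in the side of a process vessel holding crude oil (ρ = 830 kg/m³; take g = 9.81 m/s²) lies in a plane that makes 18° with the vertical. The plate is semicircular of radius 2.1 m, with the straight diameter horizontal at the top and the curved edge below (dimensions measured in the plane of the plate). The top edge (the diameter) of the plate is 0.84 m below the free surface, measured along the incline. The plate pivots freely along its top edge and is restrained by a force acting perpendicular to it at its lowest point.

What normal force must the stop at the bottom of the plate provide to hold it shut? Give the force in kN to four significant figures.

γ = ρg = 830 × 9.81 / 1000 = 8.1423 kN/m³.
The plate makes 18° with the vertical, i.e. θ = 90° − 18° = 72° to the horizontal. Measuring y along the incline from the free-surface line, vertical depth h = y·sinθ with sinθ = 0.951057.
The centroid of a semicircle lies 4r/(3π) = 0.891268 m from the diameter, here below the top edge, so y_c = 0.84 + 0.891268 = 1.73127 m and h_c = 1.73127 × 0.951057 = 1.64654 m.
A = πr²/2 = π × 2.1²/2 = 6.92721 m².
Resultant F = γ·h_c·A = 8.1423 × 1.64654 × 6.92721 = 92.8705 kN.
I_c = (π/8 − 8/(9π))·r⁴ = 0.109757 × 2.1⁴ = 2.13457 m⁴.
Centre of pressure: y_p = y_c + I_c/(y_c·A) = 1.73127 + 2.13457/(1.73127 × 6.92721) = 1.73127 + 0.177987 = 1.90926 m along the plane.
The resultant acts 0.891268 + 0.177987 = 1.06926 m (along the plate) below the hinge at the top edge, so the moment about the hinge is M = F × 1.06926 = 92.8705 × 1.06926 = 99.3027 kN·m.
A normal force at the bottom, 2.1 m from the hinge, must supply this moment: P = 99.3027/2.1 = 47.287 kN.

P ≈ 47.29 kN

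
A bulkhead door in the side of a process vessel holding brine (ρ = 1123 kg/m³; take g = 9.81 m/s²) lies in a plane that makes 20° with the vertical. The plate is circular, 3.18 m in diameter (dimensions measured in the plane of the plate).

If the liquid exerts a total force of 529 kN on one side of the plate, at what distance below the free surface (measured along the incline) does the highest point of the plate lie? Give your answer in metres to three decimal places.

y_top ≈ 4.844 m

γ = ρg = 1123 × 9.81 / 1000 = 11.01663 kN/m³.
A = π(1.59)² = 7.94226 m².
From F = γ·h_c·A, the centroid depth is h_c = 529/(11.01663 × 7.94226) = 6.04593 m.
The plate makes 20° with the vertical, i.e. θ = 90° − 20° = 70° to the horizontal. Measuring y along the incline from the free-surface line, vertical depth h = y·sinθ with sinθ = 0.939693.
Along the incline, y_c = h_c/sinθ = 6.04593/0.939693 = 6.43394 m.
The centroid is at the centre, 1.59 m below the top of the plate, so the highest point sits at y_top = 6.43394 − 1.59 = 4.84394 m along the incline.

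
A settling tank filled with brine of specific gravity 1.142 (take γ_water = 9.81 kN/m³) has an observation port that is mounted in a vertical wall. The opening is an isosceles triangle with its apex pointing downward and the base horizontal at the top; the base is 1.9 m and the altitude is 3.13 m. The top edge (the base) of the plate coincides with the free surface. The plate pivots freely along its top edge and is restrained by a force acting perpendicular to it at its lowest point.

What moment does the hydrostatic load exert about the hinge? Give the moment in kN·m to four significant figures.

M ≈ 54.39 kN·m

γ = 1.142 × 9.81 = 11.20302 kN/m³.
With the apex down, the centroid sits h/3 = 3.13/3 = 1.04333 m below the base (the top edge), so the centroid depth is h_c = 1.04333 m.
A = ½ × 1.9 × 3.13 = 2.9735 m².
Resultant F = γ·h_c·A = 11.20302 × 1.04333 × 2.9735 = 34.7556 kN.
I_c = b·h³/36 = 1.9 × 3.13³/36 = 1.61839 m⁴.
Centre of pressure: y_p = y_c + I_c/(y_c·A) = 1.04333 + 1.61839/(1.04333 × 2.9735) = 1.04333 + 0.521667 = 1.565 m along the plane.
The resultant acts 1.04333 + 0.521667 = 1.565 m (along the plate) below the hinge at the top edge, so the moment about the hinge is M = F × 1.565 = 34.7556 × 1.565 = 54.3925 kN·m.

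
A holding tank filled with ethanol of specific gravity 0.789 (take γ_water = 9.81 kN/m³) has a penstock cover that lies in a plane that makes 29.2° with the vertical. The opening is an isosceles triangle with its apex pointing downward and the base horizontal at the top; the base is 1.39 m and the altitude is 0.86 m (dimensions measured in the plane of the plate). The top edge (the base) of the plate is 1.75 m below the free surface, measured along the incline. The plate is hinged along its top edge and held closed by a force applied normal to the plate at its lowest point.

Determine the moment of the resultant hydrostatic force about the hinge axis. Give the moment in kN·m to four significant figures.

M ≈ 2.524 kN·m

γ = 0.789 × 9.81 = 7.74009 kN/m³.
The plate makes 29.2° with the vertical, i.e. θ = 90° − 29.2° = 60.8° to the horizontal. Measuring y along the incline from the free-surface line, vertical depth h = y·sinθ with sinθ = 0.872922.
With the apex down, the centroid sits h/3 = 0.86/3 = 0.286667 m below the base (the top edge), so y_c = 1.75 + 0.286667 = 2.03667 m and h_c = 2.03667 × 0.872922 = 1.77785 m.
A = ½ × 1.39 × 0.86 = 0.5977 m².
Resultant F = γ·h_c·A = 7.74009 × 1.77785 × 0.5977 = 8.22478 kN.
I_c = b·h³/36 = 1.39 × 0.86³/36 = 0.0245588 m⁴.
Centre of pressure: y_p = y_c + I_c/(y_c·A) = 2.03667 + 0.0245588/(2.03667 × 0.5977) = 2.03667 + 0.0201745 = 2.05684 m along the plane.
The resultant acts 0.286667 + 0.0201745 = 0.306841 m (along the plate) below the hinge at the top edge, so the moment about the hinge is M = F × 0.306841 = 8.22478 × 0.306841 = 2.5237 kN·m.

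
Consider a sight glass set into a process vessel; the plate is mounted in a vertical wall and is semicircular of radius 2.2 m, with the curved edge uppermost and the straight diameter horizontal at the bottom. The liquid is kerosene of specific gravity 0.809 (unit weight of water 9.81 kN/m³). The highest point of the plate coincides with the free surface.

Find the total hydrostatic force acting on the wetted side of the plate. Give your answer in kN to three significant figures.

γ = 0.809 × 9.81 = 7.93629 kN/m³.
The centroid lies 4r/(3π) = 0.933709 m above the diameter, so r − 4r/(3π) = 2.2 − 0.933709 = 1.26629 m below the topmost point, so the centroid depth is h_c = 1.26629 m.
A = πr²/2 = π × 2.2²/2 = 7.60265 m².
Resultant F = γ·h_c·A = 7.93629 × 1.26629 × 7.60265 = 76.4039 kN.

F ≈ 76.4 kN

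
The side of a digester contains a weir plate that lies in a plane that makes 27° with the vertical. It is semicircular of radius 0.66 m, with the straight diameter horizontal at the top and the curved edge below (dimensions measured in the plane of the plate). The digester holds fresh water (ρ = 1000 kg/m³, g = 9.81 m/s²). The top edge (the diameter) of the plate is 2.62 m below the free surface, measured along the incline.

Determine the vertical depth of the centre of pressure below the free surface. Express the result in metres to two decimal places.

h_p = 2.59 m

γ = ρg = 1000 × 9.81 = 9810 N/m³ = 9.81 kN/m³.
The plate makes 27° with the vertical, i.e. θ = 90° − 27° = 63° to the horizontal. Measuring y along the incline from the free-surface line, vertical depth h = y·sinθ with sinθ = 0.891007.
The centroid of a semicircle lies 4r/(3π) = 0.280113 m from the diameter, here below the top edge, so y_c = 2.62 + 0.280113 = 2.90011 m and h_c = 2.90011 × 0.891007 = 2.58402 m.
A = πr²/2 = π × 0.66²/2 = 0.684239 m².
Resultant F = γ·h_c·A = 9.81 × 2.58402 × 0.684239 = 17.3449 kN.
I_c = (π/8 − 8/(9π))·r⁴ = 0.109757 × 0.66⁴ = 0.0208261 m⁴.
Centre of pressure: y_p = y_c + I_c/(y_c·A) = 2.90011 + 0.0208261/(2.90011 × 0.684239) = 2.90011 + 0.0104951 = 2.91061 m along the plane.
Vertically, h_p = y_p·sinθ = 2.91061 × 0.891007 = 2.59337 m.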